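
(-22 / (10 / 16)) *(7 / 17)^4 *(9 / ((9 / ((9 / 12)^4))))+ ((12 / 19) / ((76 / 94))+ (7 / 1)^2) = 119304187229 / 2412086480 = 49.46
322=322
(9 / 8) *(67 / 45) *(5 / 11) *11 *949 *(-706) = -22444799 / 4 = -5611199.75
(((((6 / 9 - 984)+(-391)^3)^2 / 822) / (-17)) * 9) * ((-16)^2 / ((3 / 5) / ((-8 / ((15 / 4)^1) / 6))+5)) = -65863877466447398912 / 370311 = -177860980274545.99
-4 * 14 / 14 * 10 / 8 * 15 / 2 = -75 / 2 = -37.50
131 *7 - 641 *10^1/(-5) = 2199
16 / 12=1.33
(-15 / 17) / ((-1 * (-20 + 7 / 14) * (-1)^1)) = 10 / 221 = 0.05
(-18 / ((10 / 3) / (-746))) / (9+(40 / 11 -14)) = -73854 / 25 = -2954.16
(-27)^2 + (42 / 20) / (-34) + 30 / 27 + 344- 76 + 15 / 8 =6119537 / 6120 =999.92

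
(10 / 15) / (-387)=-2 / 1161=-0.00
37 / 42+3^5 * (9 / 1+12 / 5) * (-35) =-4072157 / 42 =-96956.12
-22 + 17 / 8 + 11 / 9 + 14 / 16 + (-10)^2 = 740 / 9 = 82.22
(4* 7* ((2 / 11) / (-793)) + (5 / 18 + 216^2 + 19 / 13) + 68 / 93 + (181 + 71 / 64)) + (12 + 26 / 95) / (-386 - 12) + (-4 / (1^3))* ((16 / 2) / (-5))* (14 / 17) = 2345019374241046091 / 50058248834880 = 46845.81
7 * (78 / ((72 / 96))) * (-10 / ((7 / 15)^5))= -789750000 / 2401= -328925.45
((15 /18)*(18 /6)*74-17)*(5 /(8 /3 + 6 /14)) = 3528 /13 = 271.38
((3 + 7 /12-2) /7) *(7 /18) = 19 /216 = 0.09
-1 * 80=-80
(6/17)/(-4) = -3/34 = -0.09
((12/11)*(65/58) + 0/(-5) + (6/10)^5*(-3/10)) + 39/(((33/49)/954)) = 550738267449/9968750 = 55246.47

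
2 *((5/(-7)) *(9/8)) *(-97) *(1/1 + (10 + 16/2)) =82935/28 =2961.96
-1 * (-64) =64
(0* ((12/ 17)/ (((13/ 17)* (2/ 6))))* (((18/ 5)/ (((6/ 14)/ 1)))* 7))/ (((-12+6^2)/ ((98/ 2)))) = 0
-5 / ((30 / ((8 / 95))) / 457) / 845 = -1828 / 240825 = -0.01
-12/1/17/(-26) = 6/221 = 0.03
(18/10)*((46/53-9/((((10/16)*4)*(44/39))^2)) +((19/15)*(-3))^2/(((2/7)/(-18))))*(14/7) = -5252151177/1603250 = -3275.94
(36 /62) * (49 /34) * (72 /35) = 4536 /2635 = 1.72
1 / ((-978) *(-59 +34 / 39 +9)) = 0.00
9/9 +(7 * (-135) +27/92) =-86821/92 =-943.71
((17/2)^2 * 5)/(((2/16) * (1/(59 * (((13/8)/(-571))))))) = -1108315/2284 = -485.25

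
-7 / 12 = -0.58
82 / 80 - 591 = -23599 / 40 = -589.98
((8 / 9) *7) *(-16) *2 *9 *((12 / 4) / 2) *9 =-24192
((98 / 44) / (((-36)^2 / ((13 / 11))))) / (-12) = -637 / 3763584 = -0.00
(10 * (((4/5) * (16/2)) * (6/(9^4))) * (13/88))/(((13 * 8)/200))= 400/24057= 0.02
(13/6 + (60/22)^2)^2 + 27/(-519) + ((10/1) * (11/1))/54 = 25778201759/273552444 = 94.23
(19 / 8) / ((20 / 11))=1.31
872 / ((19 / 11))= 9592 / 19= 504.84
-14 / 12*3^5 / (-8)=567 / 16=35.44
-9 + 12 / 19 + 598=11203 / 19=589.63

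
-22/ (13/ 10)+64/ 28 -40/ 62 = -43112/ 2821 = -15.28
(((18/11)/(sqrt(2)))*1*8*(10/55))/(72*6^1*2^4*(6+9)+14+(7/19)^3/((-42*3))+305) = 17778528*sqrt(2)/1553630863169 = 0.00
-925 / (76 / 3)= -2775 / 76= -36.51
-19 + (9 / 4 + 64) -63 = -63 / 4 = -15.75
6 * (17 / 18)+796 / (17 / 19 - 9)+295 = 46768 / 231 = 202.46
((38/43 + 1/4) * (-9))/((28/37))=-64935/4816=-13.48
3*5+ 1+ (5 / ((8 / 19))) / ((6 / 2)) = 479 / 24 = 19.96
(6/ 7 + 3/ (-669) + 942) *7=1471793/ 223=6599.97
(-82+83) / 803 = 0.00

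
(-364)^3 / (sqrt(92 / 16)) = -96457088*sqrt(23) / 23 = -20112693.19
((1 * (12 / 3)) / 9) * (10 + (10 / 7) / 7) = 2000 / 441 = 4.54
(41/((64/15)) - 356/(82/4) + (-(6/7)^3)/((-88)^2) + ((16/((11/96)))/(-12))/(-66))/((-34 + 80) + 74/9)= -7429668591/53145089536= -0.14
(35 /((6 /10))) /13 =175 /39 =4.49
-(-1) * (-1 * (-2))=2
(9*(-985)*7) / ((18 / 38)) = -131005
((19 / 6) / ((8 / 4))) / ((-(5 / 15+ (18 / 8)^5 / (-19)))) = 92416 / 157691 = 0.59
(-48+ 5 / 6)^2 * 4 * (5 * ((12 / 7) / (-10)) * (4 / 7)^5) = -164022272 / 352947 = -464.72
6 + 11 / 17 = 113 / 17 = 6.65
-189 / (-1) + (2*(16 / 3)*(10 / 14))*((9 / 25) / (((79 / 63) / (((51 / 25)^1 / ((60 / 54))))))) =9530163 / 49375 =193.02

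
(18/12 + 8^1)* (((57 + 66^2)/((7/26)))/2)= 1090011/14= 77857.93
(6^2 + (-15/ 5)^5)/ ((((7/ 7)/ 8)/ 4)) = -6624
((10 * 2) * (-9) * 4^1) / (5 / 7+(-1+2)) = -420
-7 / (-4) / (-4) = -7 / 16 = -0.44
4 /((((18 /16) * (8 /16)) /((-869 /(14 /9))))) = -27808 /7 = -3972.57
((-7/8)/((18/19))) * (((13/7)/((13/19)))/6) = -361/864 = -0.42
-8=-8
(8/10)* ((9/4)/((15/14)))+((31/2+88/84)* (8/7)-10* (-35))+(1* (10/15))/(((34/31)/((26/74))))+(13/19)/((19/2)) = 309489038381/834478575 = 370.88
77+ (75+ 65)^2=19677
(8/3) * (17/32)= 17/12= 1.42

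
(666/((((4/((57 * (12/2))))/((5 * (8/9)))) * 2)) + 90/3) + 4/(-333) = 42147806/333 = 126569.99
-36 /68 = -9 /17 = -0.53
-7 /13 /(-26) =7 /338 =0.02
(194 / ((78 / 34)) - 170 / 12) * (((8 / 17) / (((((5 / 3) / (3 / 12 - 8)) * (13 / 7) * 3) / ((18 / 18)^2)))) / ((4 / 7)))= -490637 / 10140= -48.39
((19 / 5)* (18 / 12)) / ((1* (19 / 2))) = 3 / 5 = 0.60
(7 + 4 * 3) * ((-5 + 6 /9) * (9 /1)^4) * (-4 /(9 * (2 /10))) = 1200420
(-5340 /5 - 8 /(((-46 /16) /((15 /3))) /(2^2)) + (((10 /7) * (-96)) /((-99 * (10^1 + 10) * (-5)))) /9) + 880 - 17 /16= -510348413 /3825360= -133.41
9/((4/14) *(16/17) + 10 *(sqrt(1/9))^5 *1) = 260253/8966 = 29.03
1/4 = 0.25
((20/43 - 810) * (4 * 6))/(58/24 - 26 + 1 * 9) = 2005056/1505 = 1332.26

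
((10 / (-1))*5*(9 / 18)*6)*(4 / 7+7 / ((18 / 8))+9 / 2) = -25775 / 21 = -1227.38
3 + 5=8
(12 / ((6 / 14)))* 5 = 140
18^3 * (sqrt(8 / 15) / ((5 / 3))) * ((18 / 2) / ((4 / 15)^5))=17055599.04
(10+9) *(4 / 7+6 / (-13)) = 190 / 91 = 2.09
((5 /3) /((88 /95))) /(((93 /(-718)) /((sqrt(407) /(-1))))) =170525*sqrt(407) /12276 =280.24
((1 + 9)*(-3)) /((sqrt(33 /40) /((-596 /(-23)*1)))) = -855.88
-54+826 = 772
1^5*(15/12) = 5/4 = 1.25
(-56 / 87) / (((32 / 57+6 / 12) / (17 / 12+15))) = -104804 / 10527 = -9.96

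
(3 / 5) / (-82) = -3 / 410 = -0.01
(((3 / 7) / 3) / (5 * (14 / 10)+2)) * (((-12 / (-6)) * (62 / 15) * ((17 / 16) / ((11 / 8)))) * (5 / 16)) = 527 / 16632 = 0.03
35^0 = 1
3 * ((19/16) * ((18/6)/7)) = 171/112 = 1.53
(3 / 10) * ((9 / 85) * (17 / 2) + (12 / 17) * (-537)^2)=103813299 / 1700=61066.65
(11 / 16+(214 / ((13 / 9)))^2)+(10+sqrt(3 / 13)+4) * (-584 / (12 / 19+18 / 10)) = 1658628835 / 89232 - 55480 * sqrt(39) / 3003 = 18472.45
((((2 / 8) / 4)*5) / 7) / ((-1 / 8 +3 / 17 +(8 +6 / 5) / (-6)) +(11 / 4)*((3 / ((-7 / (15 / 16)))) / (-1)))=-5100 / 43063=-0.12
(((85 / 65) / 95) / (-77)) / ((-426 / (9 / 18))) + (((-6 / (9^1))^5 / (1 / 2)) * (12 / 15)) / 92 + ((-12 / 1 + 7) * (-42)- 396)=-28075559744593 / 150942011220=-186.00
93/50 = 1.86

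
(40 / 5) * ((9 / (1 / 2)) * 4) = 576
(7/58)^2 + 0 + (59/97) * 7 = 1394085/326308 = 4.27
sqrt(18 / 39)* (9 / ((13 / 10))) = 90* sqrt(78) / 169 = 4.70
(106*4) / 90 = 212 / 45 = 4.71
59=59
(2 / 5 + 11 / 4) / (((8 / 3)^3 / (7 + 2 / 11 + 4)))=209223 / 112640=1.86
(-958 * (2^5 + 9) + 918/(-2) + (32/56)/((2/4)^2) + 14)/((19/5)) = -1390225/133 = -10452.82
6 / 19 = 0.32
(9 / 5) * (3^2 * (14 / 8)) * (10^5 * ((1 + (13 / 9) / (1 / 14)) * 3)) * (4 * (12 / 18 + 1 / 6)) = 601650000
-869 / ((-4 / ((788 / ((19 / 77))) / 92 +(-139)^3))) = -509929345123 / 874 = -583443186.64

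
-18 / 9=-2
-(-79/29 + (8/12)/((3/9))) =21/29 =0.72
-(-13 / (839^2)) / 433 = 13 / 304797793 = 0.00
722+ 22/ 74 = 26725/ 37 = 722.30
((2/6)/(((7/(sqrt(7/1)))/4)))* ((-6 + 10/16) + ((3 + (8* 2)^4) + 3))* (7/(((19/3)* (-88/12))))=-142989* sqrt(7)/76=-4977.81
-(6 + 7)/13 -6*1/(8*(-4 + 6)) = -11/8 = -1.38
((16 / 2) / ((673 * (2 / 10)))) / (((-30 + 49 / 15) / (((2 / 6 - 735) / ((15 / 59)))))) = 5201440 / 809619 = 6.42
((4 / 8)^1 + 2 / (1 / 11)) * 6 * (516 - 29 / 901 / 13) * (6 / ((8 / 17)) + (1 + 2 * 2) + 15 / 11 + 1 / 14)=4821292936485 / 3607604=1336425.21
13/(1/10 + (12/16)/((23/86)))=1495/334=4.48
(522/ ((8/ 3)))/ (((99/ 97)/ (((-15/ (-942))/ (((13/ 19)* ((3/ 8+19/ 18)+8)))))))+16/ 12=851783/ 471471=1.81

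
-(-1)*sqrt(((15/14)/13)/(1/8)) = 2*sqrt(1365)/91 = 0.81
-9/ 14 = -0.64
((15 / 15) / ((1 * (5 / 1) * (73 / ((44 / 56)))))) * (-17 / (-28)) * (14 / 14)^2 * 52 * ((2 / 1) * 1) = 2431 / 17885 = 0.14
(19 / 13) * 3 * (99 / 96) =1881 / 416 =4.52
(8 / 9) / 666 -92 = -275720 / 2997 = -92.00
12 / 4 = 3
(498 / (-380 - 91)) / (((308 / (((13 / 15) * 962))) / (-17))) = 8822983 / 181335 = 48.66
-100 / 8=-25 / 2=-12.50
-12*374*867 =-3891096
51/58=0.88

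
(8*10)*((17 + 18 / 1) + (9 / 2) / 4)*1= 2890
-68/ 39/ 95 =-68/ 3705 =-0.02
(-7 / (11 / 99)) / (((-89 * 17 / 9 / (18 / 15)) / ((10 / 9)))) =756 / 1513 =0.50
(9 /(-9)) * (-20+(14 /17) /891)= 302926 /15147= 20.00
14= 14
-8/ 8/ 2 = -1/ 2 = -0.50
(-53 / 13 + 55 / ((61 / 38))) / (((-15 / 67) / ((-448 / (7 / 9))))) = 307925568 / 3965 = 77660.93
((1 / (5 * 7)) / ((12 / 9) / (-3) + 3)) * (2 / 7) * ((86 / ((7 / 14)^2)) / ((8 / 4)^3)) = 774 / 5635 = 0.14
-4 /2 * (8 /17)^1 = -16 /17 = -0.94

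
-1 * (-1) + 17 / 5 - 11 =-33 / 5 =-6.60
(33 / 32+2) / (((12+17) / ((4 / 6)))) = 97 / 1392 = 0.07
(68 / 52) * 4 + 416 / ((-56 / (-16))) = 11292 / 91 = 124.09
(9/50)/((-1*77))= -9/3850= -0.00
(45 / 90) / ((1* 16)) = 1 / 32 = 0.03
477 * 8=3816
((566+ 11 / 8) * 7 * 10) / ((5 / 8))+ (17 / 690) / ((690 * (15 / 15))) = 30254250617 / 476100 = 63546.00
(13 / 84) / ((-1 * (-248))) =13 / 20832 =0.00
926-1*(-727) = 1653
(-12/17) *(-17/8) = 3/2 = 1.50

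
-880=-880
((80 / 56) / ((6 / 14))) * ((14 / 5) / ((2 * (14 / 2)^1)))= 2 / 3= 0.67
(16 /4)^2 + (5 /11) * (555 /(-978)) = 56451 /3586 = 15.74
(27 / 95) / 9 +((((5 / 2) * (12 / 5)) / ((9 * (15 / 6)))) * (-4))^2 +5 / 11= 76364 / 47025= 1.62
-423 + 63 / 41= -17280 / 41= -421.46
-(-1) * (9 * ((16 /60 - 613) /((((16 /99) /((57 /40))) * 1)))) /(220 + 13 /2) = -51864813 /241600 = -214.67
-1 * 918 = -918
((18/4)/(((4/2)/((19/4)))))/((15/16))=57/5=11.40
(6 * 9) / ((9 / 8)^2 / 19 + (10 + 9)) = 65664 / 23185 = 2.83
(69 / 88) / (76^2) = 69 / 508288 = 0.00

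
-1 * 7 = -7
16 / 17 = 0.94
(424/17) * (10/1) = 4240/17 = 249.41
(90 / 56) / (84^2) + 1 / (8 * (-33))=-2579 / 724416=-0.00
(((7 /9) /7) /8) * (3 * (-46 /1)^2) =529 /6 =88.17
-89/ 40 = -2.22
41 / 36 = 1.14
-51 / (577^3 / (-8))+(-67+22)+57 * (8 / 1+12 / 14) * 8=5370540625437 / 1344700231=3993.86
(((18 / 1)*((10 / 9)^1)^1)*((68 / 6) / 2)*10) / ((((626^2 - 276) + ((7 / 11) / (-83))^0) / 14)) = 6800 / 167829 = 0.04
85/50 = 17/10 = 1.70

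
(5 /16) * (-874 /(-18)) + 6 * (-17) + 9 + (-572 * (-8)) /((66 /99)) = 977209 /144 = 6786.17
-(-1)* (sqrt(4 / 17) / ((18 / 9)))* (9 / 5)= 9* sqrt(17) / 85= 0.44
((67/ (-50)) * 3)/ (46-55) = 67/ 150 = 0.45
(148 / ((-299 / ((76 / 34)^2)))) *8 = -1709696 / 86411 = -19.79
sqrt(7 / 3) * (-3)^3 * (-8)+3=3+72 * sqrt(21)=332.95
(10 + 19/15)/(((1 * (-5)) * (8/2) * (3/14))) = -2.63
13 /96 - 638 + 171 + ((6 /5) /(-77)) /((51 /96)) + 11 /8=-292494847 /628320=-465.52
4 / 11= 0.36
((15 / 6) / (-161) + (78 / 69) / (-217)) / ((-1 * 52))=9 / 22568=0.00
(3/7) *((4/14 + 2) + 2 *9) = 426/49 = 8.69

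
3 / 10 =0.30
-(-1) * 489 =489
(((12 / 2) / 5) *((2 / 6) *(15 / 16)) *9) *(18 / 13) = 243 / 52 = 4.67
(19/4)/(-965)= -19/3860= -0.00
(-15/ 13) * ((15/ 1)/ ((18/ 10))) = -125/ 13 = -9.62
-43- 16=-59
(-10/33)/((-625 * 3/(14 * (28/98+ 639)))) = 716/495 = 1.45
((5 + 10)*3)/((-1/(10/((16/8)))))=-225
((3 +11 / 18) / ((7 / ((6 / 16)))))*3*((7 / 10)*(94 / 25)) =1.53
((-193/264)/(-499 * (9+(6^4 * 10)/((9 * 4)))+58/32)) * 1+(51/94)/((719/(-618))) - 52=-172370934957847/3285362590323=-52.47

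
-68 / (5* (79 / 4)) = -272 / 395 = -0.69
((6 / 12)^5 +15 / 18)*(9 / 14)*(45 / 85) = 2241 / 7616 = 0.29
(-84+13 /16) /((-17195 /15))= 3993 /55024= 0.07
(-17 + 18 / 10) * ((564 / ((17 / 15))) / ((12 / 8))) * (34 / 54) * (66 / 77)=-57152 / 21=-2721.52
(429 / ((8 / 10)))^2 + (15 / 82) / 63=3961482565 / 13776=287564.07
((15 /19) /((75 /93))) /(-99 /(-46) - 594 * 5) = -1426 /4323165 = -0.00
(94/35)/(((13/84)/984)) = 1109952/65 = 17076.18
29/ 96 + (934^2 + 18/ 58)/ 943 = 2429433031/ 2625312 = 925.39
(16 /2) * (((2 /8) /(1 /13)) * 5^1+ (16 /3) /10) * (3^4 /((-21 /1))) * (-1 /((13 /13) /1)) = 18126 /35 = 517.89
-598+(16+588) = 6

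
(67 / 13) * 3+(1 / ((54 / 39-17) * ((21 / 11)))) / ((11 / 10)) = 855173 / 55419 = 15.43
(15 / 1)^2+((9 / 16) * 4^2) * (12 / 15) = 232.20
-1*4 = -4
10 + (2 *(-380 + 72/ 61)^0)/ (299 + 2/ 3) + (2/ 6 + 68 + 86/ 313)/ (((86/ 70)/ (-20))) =-40178162408/ 36298923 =-1106.87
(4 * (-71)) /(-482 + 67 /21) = 5964 /10055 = 0.59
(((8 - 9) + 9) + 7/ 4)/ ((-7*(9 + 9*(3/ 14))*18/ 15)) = -65/ 612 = -0.11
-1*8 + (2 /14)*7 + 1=-6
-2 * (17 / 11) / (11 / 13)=-442 / 121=-3.65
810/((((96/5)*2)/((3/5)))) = 405/32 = 12.66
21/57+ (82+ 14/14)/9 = 1640/171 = 9.59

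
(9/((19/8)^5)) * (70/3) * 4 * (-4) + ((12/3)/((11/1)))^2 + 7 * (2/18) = -117445608611/2696471811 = -43.56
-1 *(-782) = 782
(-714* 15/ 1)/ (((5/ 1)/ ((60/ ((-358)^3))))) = 16065/ 5735339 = 0.00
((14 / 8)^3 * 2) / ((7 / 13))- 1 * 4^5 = -32131 / 32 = -1004.09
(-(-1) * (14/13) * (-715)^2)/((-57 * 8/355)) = -97722625/228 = -428608.00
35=35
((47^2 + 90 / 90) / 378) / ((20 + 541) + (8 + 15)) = 1105 / 110376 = 0.01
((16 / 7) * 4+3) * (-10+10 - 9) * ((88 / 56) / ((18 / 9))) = -8415 / 98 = -85.87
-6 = -6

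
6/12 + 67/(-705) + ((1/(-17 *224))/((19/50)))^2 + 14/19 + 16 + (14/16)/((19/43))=17642702749073/922635598080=19.12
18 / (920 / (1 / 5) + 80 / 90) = 0.00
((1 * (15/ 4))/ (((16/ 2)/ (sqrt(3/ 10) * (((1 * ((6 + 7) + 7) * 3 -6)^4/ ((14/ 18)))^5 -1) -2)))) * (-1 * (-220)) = -825/ 4 + 433083549822625895381277739795522605395805 * sqrt(30)/ 268912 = 8821087549914644401837471000000000000.00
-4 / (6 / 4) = -8 / 3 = -2.67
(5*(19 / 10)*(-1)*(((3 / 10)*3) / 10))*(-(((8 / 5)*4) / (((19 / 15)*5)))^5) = 9172942848 / 10181328125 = 0.90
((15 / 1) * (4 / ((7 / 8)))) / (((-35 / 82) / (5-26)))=23616 / 7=3373.71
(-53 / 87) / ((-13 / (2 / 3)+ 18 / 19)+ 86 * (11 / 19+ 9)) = -2014 / 2662113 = -0.00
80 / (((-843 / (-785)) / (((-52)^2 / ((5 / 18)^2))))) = 733584384 / 281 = 2610620.58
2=2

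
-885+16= -869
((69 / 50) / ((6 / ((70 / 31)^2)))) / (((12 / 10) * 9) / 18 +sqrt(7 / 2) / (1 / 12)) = -5635 / 4033317 +56350 * sqrt(14) / 4033317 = 0.05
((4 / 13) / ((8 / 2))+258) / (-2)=-3355 / 26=-129.04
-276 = -276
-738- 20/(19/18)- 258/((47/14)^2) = -32730630/41971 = -779.84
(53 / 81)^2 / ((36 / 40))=28090 / 59049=0.48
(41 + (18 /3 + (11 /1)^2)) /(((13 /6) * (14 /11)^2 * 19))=4356 /1729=2.52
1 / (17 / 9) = 0.53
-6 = -6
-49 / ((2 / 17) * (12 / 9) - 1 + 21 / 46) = 114954 / 907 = 126.74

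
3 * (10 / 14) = 15 / 7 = 2.14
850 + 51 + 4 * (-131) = 377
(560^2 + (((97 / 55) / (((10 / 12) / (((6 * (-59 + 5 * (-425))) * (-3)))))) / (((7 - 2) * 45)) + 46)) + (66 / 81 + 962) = 58467900002 / 185625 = 314978.59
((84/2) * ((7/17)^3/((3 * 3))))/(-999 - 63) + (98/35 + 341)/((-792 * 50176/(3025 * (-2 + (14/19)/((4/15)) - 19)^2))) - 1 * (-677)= 61871189249470471/92580533010432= 668.30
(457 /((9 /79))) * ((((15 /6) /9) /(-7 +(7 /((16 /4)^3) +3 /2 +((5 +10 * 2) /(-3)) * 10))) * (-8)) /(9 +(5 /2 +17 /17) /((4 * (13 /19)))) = 961206272 /98336241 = 9.77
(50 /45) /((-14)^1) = -5 /63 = -0.08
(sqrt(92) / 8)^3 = 23 * sqrt(23) / 64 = 1.72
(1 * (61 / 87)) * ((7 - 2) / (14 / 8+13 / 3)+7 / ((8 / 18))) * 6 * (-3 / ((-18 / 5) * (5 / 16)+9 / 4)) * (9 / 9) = -393572 / 2117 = -185.91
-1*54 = -54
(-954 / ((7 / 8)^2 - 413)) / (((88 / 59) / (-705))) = -317453040 / 290213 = -1093.86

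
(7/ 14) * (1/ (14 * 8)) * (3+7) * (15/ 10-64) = -625/ 224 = -2.79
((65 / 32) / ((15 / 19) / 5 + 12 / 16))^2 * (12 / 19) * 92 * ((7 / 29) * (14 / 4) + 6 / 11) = 71203925 / 176088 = 404.37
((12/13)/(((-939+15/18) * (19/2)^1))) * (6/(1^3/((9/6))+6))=-0.00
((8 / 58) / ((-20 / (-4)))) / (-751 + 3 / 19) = -38 / 1034285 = -0.00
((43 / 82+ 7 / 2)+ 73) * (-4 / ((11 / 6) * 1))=-75792 / 451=-168.05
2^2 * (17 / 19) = 68 / 19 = 3.58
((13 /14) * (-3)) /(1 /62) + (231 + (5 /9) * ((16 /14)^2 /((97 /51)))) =836536 /14259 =58.67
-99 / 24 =-33 / 8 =-4.12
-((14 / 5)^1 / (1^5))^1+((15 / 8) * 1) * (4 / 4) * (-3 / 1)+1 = -297 / 40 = -7.42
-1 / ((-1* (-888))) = -1 / 888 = -0.00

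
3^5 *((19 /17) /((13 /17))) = 4617 /13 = 355.15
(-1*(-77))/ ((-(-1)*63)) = 11/ 9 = 1.22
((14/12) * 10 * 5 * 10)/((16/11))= 9625/24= 401.04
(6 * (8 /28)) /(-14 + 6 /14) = -12 /95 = -0.13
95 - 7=88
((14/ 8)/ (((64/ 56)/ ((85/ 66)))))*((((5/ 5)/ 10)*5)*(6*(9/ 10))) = 7497/ 1408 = 5.32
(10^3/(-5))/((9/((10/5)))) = -400/9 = -44.44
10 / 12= 5 / 6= 0.83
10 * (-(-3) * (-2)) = -60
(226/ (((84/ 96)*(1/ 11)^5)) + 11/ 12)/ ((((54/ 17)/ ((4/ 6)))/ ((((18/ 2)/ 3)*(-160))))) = -2376030549640/ 567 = -4190530069.91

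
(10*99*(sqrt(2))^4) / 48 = 165 / 2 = 82.50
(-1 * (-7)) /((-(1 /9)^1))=-63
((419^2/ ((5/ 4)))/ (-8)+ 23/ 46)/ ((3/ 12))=-351112/ 5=-70222.40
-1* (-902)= 902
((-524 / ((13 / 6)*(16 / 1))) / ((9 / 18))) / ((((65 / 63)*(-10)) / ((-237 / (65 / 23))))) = -134961309 / 549250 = -245.72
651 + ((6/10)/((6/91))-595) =651/10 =65.10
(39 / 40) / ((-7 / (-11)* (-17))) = -429 / 4760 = -0.09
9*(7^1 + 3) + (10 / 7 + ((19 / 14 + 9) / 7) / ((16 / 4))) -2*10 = 28145 / 392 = 71.80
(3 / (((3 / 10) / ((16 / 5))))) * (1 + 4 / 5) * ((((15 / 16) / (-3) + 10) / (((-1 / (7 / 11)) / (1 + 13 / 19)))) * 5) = -624960 / 209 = -2990.24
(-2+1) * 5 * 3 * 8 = -120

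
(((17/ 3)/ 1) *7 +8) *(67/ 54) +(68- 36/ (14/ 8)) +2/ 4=60709/ 567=107.07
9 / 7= 1.29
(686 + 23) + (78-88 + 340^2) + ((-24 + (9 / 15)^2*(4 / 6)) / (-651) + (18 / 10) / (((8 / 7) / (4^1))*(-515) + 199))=76341617818 / 656425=116299.07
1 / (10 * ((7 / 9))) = 9 / 70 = 0.13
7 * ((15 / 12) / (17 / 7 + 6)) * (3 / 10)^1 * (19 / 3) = 931 / 472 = 1.97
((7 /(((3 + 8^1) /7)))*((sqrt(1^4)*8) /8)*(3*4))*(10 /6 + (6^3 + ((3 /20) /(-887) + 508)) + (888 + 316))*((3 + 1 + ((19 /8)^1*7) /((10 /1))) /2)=2279562001647 /7805600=292041.87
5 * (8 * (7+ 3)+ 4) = 420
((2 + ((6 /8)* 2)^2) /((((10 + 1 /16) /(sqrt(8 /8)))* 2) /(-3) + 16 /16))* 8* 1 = -816 /137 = -5.96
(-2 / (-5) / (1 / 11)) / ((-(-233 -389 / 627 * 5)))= 6897 / 370090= 0.02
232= 232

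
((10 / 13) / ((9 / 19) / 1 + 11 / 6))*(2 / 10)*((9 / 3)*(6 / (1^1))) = 4104 / 3419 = 1.20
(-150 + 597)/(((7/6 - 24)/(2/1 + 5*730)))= -71493.90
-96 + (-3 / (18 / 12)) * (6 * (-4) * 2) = 0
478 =478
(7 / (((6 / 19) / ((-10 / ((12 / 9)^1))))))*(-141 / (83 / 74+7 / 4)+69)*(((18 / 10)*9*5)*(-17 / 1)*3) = 273321783 / 20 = 13666089.15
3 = 3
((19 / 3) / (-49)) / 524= -19 / 77028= -0.00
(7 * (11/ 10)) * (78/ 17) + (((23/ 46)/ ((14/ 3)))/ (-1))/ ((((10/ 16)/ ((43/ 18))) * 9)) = 566836/ 16065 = 35.28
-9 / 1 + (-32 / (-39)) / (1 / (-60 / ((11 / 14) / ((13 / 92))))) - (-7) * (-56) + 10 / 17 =-1760251 / 4301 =-409.27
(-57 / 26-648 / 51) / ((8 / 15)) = -98775 / 3536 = -27.93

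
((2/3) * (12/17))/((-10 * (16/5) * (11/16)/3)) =-12/187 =-0.06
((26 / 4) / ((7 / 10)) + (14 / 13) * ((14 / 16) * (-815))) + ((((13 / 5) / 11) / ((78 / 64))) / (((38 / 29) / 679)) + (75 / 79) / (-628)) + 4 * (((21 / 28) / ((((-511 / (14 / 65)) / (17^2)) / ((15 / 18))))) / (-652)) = -110849531474567437 / 168413203538580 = -658.20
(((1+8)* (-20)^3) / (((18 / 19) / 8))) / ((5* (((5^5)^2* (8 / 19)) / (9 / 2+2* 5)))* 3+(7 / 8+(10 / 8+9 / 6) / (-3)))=-0.14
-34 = -34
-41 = -41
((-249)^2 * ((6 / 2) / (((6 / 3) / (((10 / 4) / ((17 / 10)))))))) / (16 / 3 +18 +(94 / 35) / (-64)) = 7812126000 / 1330403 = 5872.00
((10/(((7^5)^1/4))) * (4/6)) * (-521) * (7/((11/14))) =-83360/11319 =-7.36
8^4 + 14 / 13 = 53262 / 13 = 4097.08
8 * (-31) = -248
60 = 60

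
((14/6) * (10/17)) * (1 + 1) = 140/51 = 2.75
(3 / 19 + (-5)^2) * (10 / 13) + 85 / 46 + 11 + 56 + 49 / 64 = 32346497 / 363584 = 88.97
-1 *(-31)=31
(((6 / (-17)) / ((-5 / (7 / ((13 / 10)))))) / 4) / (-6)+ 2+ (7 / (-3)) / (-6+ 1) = 16249 / 6630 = 2.45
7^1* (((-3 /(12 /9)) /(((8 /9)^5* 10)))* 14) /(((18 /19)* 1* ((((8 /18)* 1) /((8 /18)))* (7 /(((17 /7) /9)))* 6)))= -706401 /2621440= -0.27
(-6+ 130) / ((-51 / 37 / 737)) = -3381356 / 51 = -66301.10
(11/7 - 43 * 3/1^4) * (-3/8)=669/14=47.79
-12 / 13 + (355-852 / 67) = 341.36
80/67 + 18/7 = 1766/469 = 3.77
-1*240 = -240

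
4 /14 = 2 /7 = 0.29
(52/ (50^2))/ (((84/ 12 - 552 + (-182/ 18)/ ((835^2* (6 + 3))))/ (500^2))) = -73417792500/ 7694749429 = -9.54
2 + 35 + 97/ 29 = 1170/ 29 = 40.34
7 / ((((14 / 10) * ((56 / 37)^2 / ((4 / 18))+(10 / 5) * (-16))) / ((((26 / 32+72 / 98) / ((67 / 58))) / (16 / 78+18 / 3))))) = -323816415 / 6508429312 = -0.05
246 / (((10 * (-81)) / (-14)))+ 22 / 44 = 1283 / 270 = 4.75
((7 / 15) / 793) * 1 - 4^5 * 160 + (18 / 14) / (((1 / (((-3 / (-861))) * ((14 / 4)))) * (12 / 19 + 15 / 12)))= -6152603722571 / 37552515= -163839.99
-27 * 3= -81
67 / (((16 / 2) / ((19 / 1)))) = 1273 / 8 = 159.12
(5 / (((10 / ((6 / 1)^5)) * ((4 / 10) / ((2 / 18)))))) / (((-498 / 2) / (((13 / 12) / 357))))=-130 / 9877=-0.01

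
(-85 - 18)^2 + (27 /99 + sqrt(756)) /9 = 2 * sqrt(21) /3 + 350098 /33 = 10612.09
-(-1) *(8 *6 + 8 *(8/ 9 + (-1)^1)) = 424/ 9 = 47.11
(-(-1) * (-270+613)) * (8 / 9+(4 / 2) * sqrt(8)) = 2744 / 9+1372 * sqrt(2) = 2245.19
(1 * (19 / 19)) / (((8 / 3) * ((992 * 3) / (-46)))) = -23 / 3968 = -0.01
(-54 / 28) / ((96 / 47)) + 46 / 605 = -235307 / 271040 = -0.87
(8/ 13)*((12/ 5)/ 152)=12/ 1235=0.01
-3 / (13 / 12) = -36 / 13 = -2.77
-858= -858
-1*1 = -1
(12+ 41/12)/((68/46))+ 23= 13639/408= 33.43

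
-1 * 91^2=-8281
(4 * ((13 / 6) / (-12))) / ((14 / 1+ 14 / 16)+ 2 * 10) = -52 / 2511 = -0.02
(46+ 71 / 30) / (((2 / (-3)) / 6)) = -4353 / 10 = -435.30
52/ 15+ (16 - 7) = 187/ 15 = 12.47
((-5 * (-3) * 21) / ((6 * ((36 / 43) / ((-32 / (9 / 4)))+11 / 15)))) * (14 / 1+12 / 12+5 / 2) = 18963000 / 13921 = 1362.19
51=51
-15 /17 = -0.88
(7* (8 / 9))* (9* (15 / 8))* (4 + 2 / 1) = 630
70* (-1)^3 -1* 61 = -131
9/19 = 0.47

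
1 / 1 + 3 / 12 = 5 / 4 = 1.25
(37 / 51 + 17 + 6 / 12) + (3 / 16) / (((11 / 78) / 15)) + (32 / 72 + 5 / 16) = 1048189 / 26928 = 38.93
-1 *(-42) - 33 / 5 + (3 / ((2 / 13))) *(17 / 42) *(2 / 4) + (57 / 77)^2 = 9461359 / 237160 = 39.89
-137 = -137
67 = 67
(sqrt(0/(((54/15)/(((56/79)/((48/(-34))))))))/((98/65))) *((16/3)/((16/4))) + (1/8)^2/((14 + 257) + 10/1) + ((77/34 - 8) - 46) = -15816911/305728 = -51.74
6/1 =6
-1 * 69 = -69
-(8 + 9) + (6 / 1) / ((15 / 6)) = -73 / 5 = -14.60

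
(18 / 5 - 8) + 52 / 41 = -642 / 205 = -3.13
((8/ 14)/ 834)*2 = 4/ 2919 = 0.00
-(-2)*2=4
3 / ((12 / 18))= 9 / 2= 4.50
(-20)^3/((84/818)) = -1636000/21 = -77904.76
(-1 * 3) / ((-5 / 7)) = 4.20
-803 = -803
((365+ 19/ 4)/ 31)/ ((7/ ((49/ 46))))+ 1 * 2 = 21761/ 5704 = 3.82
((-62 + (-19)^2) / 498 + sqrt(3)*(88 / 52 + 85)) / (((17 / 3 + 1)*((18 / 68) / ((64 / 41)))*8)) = 10166 / 153135 + 76636*sqrt(3) / 7995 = 16.67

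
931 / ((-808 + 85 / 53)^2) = 2615179 / 1826622121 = 0.00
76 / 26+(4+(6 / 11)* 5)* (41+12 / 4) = 3886 / 13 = 298.92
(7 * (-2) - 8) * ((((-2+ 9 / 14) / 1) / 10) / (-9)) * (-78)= 2717 / 105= 25.88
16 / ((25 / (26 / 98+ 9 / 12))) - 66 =-80054 / 1225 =-65.35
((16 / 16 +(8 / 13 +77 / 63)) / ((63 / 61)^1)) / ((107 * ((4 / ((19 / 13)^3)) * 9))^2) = 0.00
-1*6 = -6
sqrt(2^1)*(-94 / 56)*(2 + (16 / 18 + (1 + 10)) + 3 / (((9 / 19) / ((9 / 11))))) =-22184*sqrt(2) / 693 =-45.27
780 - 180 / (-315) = 5464 / 7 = 780.57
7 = 7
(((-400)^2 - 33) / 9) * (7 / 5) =1119769 / 45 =24883.76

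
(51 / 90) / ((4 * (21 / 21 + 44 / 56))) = 119 / 1500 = 0.08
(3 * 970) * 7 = 20370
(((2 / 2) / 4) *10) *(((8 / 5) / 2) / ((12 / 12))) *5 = 10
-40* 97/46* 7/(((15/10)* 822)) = -13580/28359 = -0.48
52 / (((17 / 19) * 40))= 247 / 170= 1.45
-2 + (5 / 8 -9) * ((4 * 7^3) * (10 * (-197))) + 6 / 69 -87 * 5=22635848.09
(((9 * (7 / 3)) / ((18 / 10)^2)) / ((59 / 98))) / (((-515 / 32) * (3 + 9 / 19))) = -1042720 / 5414607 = -0.19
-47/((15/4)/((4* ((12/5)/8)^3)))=-846/625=-1.35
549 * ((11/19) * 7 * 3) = 126819/19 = 6674.68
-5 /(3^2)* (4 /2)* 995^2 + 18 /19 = -188104588 /171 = -1100026.83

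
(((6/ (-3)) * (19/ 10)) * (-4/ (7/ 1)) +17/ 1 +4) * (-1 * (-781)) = 633391/ 35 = 18096.89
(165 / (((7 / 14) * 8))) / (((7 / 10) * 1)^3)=41250 / 343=120.26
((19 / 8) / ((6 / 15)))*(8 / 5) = 19 / 2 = 9.50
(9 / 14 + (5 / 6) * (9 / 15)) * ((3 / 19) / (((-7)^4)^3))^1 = 24 / 1840891197733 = 0.00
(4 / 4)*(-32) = -32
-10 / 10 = -1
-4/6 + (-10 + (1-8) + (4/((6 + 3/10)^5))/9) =-17.67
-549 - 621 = -1170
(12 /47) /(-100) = -0.00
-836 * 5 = -4180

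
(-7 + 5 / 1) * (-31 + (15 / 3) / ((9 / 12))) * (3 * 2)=292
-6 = -6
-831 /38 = -21.87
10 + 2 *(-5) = 0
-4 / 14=-2 / 7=-0.29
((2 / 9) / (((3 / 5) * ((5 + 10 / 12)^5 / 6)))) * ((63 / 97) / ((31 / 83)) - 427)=-126268416 / 902475875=-0.14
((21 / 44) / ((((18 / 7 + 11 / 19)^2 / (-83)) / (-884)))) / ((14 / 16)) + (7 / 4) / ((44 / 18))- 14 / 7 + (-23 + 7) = 62031082503 / 15449368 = 4015.12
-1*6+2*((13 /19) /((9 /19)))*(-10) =-314 /9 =-34.89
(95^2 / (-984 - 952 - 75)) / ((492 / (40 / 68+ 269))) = -41361575 / 16820004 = -2.46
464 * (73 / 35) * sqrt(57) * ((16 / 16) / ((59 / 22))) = 745184 * sqrt(57) / 2065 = 2724.46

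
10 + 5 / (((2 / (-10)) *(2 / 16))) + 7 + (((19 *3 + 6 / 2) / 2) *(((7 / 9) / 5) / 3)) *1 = -1633 / 9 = -181.44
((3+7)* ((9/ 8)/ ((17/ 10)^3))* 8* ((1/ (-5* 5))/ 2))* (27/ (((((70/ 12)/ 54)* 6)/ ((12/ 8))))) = -22.89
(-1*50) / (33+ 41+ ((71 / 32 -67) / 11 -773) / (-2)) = -7040 / 65253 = -0.11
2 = 2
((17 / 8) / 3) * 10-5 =25 / 12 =2.08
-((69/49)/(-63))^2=-529/1058841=-0.00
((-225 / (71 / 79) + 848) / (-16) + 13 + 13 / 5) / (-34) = 123557 / 193120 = 0.64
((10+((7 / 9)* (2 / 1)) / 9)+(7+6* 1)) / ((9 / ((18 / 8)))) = 1877 / 324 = 5.79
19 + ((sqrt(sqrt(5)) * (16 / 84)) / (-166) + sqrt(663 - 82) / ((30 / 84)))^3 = 19 + 8 * (-5 * 5^(1 / 4) + 12201 * sqrt(581))^3 / 661914925875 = 307419.92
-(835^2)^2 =-486122700625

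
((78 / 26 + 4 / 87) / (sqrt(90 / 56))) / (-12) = -53 * sqrt(35) / 1566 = -0.20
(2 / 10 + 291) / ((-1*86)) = -728 / 215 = -3.39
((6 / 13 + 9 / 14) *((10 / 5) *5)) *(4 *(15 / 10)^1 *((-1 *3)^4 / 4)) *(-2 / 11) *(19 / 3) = -1546695 / 1001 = -1545.15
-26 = -26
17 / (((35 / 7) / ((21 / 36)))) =119 / 60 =1.98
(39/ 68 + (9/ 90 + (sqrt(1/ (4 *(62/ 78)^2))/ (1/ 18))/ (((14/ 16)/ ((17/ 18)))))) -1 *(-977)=73034433/ 73780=989.89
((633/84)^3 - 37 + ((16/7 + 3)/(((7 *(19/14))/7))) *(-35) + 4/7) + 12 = 111440145/417088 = 267.19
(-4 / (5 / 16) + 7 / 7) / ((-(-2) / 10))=-59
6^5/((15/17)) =44064/5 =8812.80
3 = 3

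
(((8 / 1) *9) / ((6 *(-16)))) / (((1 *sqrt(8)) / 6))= -9 *sqrt(2) / 8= -1.59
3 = 3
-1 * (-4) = 4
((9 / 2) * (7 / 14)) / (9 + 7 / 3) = 27 / 136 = 0.20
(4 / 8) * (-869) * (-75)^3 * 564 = 103383843750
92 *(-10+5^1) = -460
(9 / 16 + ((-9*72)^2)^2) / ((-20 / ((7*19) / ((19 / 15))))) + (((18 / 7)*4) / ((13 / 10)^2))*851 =-70084833039012195 / 75712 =-925676683207.58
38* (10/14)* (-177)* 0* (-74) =0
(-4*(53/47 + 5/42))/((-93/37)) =182114/91791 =1.98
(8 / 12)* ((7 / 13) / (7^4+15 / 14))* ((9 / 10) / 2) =147 / 2185885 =0.00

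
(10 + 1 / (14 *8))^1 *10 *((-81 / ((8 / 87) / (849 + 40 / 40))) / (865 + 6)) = -16786834875 / 195104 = -86040.44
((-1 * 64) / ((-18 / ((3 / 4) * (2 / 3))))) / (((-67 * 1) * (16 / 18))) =-2 / 67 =-0.03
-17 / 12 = -1.42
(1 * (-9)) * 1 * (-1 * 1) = 9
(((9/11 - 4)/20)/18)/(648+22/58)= -203/14891976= -0.00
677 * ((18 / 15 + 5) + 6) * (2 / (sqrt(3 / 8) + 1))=660752 / 25 - 165188 * sqrt(6) / 25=10245.03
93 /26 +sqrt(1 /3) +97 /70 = sqrt(3) /3 +2258 /455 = 5.54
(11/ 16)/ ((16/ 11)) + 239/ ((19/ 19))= 61305/ 256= 239.47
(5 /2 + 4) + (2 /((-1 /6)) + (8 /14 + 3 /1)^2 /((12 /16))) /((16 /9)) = 913 /98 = 9.32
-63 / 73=-0.86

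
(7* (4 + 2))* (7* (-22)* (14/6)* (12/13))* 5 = -69655.38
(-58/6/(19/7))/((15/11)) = -2233/855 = -2.61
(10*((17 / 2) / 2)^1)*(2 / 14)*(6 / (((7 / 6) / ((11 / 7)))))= 16830 / 343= 49.07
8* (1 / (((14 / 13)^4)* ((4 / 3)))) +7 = 11.46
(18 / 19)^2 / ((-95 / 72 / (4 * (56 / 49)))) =-746496 / 240065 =-3.11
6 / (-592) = -3 / 296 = -0.01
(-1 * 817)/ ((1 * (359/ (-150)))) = 122550/ 359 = 341.36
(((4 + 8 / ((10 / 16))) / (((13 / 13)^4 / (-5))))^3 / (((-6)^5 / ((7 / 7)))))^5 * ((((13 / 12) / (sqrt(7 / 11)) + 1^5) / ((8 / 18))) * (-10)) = -176337998940740 * sqrt(77) / 19683- 379804920795440 / 6561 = -136502282336.80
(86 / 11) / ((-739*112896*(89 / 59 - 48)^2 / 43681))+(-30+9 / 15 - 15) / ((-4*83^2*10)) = 8607419296806727 / 54055614177140284800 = 0.00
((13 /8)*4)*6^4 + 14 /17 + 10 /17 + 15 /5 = 143283 /17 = 8428.41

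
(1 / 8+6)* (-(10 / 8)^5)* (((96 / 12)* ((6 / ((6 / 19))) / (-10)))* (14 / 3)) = 4073125 / 3072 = 1325.89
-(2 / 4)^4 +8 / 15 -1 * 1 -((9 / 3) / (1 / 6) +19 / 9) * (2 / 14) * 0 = -127 / 240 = -0.53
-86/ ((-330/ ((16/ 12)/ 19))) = 172/ 9405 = 0.02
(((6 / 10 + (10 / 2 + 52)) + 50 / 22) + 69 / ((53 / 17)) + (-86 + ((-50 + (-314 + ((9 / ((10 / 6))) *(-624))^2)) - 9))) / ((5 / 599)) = 99123736525273 / 72875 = 1360188494.34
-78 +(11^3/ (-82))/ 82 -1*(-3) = -505631/ 6724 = -75.20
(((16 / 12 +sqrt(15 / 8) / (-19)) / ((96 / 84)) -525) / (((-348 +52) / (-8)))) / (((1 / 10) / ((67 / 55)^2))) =-14108927 / 67155 -31423 * sqrt(30) / 6805040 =-210.12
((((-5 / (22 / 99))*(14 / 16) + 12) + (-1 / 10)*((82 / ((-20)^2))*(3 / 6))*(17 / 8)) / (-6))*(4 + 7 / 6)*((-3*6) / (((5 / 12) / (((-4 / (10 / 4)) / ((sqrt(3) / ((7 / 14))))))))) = 7647607*sqrt(3) / 100000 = 132.46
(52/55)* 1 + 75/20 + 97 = 22373/220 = 101.70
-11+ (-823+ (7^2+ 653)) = -132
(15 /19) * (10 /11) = 150 /209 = 0.72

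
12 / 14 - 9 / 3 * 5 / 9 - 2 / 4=-1.31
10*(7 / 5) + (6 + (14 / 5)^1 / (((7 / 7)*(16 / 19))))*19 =7647 / 40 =191.18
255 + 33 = 288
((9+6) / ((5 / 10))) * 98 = 2940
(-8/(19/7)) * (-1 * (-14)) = -784/19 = -41.26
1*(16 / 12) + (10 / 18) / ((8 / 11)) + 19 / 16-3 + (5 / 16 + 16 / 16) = 115 / 72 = 1.60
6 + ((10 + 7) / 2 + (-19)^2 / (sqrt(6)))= 29 / 2 + 361*sqrt(6) / 6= 161.88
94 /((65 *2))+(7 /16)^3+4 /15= 857413 /798720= 1.07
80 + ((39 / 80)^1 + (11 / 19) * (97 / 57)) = 7058797 / 86640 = 81.47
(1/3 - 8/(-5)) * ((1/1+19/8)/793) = 261/31720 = 0.01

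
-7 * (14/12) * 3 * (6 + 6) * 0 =0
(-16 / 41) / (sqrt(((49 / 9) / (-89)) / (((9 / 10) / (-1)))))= -72 * sqrt(890) / 1435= -1.50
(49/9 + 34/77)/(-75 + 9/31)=-126449/1604988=-0.08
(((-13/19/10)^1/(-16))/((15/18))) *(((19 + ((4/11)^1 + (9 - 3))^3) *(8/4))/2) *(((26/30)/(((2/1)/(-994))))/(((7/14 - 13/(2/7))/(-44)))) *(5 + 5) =-3437077553/574750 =-5980.13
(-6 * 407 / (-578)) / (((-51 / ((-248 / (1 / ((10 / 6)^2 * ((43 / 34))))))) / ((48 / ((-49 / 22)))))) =-19097091200 / 12277587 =-1555.44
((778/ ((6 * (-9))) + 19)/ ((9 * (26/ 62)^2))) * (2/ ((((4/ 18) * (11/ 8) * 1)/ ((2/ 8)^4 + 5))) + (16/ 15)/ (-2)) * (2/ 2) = 5068015129/ 54208440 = 93.49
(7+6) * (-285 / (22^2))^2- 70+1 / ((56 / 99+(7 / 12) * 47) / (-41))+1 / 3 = -518828290297 / 7787372208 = -66.62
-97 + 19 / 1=-78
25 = 25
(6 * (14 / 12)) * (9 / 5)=63 / 5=12.60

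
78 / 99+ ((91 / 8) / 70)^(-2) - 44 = -29794 / 5577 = -5.34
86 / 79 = 1.09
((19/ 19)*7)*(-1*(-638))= 4466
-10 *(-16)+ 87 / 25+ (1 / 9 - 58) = 23758 / 225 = 105.59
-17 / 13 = -1.31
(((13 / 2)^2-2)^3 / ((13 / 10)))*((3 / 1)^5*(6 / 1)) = 15211609245 / 208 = 73132736.75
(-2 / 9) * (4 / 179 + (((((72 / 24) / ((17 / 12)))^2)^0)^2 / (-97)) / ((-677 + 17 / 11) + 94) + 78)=-8664675961 / 499741866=-17.34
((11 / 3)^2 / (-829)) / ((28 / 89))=-10769 / 208908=-0.05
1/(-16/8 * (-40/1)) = 1/80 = 0.01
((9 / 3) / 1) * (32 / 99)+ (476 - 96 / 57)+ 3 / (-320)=95359399 / 200640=475.28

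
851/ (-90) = -851/ 90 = -9.46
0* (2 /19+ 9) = 0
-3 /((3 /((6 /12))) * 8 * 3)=-0.02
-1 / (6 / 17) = -2.83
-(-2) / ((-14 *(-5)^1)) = 1 / 35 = 0.03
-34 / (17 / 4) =-8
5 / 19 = 0.26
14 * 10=140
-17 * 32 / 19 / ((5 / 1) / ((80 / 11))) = -8704 / 209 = -41.65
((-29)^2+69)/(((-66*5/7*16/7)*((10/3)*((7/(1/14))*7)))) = -13/3520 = -0.00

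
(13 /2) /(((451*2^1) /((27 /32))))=351 /57728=0.01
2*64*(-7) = -896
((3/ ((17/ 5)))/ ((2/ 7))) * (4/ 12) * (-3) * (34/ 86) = -105/ 86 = -1.22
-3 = -3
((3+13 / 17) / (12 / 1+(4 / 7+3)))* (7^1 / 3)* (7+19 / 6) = 95648 / 16677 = 5.74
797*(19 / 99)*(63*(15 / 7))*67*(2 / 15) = 2029162 / 11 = 184469.27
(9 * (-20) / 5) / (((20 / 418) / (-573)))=431125.20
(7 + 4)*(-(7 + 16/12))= -275/3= -91.67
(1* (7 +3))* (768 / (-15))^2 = 131072 / 5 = 26214.40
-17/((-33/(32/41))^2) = -17408/1830609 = -0.01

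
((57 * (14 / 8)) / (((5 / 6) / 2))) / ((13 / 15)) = 3591 / 13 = 276.23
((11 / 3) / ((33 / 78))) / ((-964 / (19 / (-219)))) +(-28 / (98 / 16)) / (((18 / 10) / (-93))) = 523569409 / 2216718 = 236.19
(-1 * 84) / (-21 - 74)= 84 / 95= 0.88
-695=-695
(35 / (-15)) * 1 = -7 / 3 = -2.33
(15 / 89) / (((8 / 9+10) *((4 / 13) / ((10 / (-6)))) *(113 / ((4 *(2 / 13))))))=-225 / 492793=-0.00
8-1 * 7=1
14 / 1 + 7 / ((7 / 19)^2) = 459 / 7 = 65.57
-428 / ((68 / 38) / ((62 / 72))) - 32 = -72815 / 306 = -237.96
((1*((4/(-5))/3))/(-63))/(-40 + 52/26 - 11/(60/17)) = -16/155421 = -0.00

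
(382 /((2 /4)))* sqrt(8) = 1528* sqrt(2) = 2160.92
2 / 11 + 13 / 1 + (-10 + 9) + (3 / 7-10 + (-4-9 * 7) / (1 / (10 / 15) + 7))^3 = -98334524557 / 18536749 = -5304.84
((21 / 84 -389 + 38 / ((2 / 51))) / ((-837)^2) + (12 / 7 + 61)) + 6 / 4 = 1259639309 / 19615932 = 64.22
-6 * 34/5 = -204/5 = -40.80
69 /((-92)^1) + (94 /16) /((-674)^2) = -0.75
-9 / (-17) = 9 / 17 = 0.53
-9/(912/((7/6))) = -7/608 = -0.01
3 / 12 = 1 / 4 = 0.25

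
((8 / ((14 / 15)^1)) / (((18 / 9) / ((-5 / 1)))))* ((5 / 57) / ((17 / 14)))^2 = -35000 / 312987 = -0.11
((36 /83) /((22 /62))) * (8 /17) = 8928 /15521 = 0.58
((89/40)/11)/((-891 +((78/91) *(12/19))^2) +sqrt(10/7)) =-4960910598903/21845305518097160 - 3978309167 *sqrt(70)/109226527590485800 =-0.00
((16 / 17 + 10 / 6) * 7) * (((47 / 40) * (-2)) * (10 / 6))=-43757 / 612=-71.50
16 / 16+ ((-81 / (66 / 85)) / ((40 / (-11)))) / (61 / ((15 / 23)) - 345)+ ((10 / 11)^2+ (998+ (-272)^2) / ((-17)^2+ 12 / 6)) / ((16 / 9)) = 103624891531 / 708351424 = 146.29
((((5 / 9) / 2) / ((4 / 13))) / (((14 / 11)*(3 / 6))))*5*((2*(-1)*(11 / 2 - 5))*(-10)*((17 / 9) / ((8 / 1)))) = 16.75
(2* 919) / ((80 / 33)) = 30327 / 40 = 758.18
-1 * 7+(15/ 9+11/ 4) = -31/ 12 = -2.58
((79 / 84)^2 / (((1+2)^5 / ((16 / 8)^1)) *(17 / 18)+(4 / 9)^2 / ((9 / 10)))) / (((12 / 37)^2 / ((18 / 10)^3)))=56056718169 / 131418392000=0.43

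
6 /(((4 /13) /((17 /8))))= 663 /16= 41.44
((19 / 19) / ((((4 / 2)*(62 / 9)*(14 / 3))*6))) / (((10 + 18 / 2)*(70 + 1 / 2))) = 3 / 1550248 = 0.00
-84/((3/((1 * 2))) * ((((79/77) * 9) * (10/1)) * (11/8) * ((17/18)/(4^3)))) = -200704/6715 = -29.89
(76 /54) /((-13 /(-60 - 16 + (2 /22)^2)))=116470 /14157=8.23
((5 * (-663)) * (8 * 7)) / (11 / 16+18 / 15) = -14851200 / 151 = -98352.32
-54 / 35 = -1.54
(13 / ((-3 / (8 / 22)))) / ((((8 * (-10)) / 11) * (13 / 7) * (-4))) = -7 / 240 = -0.03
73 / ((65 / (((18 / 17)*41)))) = 53874 / 1105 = 48.75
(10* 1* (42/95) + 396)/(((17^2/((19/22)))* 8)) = 951/6358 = 0.15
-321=-321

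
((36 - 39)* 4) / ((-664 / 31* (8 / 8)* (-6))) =-31 / 332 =-0.09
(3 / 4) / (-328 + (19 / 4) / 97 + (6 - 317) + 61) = -291 / 224245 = -0.00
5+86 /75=6.15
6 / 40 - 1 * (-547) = 10943 / 20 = 547.15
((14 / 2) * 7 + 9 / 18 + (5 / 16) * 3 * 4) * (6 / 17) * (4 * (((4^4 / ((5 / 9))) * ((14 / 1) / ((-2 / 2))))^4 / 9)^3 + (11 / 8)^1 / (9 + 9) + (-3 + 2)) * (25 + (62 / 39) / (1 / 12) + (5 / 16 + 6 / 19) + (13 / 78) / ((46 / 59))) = 871716663683176438731274316241905580287725921090209441641825063 / 36216375000000000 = 24069682945440465500240550000000000000000000000.00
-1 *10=-10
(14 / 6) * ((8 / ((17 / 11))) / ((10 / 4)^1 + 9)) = 1232 / 1173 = 1.05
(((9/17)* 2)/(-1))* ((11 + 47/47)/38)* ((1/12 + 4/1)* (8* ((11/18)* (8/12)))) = -4.45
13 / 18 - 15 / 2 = -61 / 9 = -6.78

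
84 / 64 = 21 / 16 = 1.31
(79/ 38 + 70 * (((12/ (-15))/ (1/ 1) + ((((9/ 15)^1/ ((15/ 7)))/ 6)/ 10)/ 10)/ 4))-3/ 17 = -12.09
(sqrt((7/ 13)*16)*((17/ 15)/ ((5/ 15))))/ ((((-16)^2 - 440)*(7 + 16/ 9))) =-153*sqrt(91)/ 236210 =-0.01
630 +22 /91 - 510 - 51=6301 /91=69.24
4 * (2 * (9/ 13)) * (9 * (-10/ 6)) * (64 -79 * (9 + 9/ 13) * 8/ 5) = 16301952/ 169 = 96461.25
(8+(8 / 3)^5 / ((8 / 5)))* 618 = 4619344 / 81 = 57028.94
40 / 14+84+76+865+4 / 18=64769 / 63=1028.08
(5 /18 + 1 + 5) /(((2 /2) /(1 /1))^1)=113 /18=6.28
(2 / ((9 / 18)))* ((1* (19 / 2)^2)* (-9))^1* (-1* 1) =3249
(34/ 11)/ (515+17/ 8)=272/ 45507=0.01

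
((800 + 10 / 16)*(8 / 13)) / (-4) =-123.17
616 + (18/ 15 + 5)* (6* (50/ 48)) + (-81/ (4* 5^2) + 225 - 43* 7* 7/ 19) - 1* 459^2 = -199417307/ 950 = -209912.95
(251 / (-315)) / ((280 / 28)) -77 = -242801 / 3150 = -77.08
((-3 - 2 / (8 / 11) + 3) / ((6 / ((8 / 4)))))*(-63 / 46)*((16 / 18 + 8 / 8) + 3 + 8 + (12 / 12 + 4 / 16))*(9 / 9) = 39193 / 2208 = 17.75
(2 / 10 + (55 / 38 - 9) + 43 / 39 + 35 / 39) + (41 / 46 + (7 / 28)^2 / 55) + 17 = 4822309 / 384560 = 12.54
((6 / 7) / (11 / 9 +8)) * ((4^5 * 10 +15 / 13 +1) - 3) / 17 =7187886 / 128401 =55.98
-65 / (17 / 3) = -11.47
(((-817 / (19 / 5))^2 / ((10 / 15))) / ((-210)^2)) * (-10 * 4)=-9245 / 147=-62.89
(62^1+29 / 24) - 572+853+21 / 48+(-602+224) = -1601 / 48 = -33.35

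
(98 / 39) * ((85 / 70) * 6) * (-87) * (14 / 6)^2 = -338198 / 39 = -8671.74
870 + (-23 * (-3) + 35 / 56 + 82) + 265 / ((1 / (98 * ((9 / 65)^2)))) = 10271897 / 6760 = 1519.51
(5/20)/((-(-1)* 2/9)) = 9/8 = 1.12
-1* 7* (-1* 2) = 14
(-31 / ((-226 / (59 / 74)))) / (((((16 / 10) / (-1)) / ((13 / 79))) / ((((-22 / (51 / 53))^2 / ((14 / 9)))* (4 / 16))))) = -40407703765 / 42764472128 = -0.94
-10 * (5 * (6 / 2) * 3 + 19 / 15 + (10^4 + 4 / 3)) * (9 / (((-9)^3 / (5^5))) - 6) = 40313204 / 9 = 4479244.89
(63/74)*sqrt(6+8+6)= 63*sqrt(5)/37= 3.81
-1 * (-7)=7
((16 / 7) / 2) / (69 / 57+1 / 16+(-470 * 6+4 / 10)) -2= -59986158 / 29986999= -2.00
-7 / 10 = -0.70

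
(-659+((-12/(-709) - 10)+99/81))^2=18155967604324/40717161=445904.56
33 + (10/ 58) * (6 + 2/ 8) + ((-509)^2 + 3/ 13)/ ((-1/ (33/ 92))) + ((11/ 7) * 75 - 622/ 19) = -428139679221/ 4612972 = -92812.11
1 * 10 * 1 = 10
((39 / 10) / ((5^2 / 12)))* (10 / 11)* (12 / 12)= 468 / 275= 1.70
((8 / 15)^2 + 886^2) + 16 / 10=176624524 / 225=784997.88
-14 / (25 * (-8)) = 0.07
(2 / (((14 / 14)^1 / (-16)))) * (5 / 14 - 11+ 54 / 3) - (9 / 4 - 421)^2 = -19665743 / 112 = -175586.99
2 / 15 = 0.13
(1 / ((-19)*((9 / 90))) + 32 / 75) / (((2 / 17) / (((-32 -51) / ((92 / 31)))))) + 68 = 12020411 / 131100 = 91.69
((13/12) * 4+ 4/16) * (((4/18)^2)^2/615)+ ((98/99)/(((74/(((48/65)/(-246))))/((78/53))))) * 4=-56980268/261117925695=-0.00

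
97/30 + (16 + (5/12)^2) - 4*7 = -6187/720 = -8.59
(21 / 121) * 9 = 189 / 121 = 1.56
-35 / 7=-5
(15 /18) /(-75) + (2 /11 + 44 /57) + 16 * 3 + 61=2068021 /18810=109.94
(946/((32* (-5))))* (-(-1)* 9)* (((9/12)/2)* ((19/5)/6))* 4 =-80883/1600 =-50.55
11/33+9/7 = 34/21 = 1.62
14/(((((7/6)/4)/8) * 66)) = 64/11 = 5.82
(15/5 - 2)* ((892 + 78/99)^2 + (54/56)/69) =558998091737/701316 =797070.21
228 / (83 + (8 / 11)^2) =9196 / 3369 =2.73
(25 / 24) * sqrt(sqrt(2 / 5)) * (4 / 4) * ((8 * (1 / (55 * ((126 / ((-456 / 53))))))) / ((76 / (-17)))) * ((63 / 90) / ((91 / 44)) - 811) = -895781 * 2^(1 / 4) * 5^(3 / 4) / 2387385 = -1.49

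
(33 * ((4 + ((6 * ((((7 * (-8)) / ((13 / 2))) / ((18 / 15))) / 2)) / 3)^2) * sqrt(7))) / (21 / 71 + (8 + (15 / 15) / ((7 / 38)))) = 461874028 * sqrt(7) / 3458247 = 353.36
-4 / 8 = -1 / 2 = -0.50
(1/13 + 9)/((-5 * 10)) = -59/325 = -0.18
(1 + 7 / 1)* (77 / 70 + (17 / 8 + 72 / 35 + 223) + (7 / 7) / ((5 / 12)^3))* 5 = 1694743 / 175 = 9684.25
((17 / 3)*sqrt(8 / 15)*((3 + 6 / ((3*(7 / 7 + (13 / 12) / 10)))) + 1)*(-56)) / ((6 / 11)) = -1154912*sqrt(30) / 2565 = -2466.17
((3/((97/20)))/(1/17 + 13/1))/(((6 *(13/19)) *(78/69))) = 37145/3639246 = 0.01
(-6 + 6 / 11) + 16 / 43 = -2404 / 473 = -5.08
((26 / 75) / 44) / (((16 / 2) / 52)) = 0.05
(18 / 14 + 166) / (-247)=-1171 / 1729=-0.68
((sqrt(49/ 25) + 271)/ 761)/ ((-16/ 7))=-4767/ 30440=-0.16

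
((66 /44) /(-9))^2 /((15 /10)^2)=1 /81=0.01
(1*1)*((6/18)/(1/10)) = 10/3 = 3.33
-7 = -7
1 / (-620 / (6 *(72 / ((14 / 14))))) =-108 / 155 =-0.70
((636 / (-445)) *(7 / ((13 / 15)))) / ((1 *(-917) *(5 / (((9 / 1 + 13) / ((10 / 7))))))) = 146916 / 3789175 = 0.04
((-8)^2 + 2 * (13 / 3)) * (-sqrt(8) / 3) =-436 * sqrt(2) / 9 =-68.51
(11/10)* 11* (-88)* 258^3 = -91431777888/5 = -18286355577.60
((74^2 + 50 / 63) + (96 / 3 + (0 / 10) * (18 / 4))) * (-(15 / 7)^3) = -130145250 / 2401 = -54204.60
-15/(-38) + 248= 248.39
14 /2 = 7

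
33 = 33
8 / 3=2.67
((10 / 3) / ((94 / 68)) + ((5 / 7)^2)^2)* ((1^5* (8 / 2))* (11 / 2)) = 19898230 / 338541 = 58.78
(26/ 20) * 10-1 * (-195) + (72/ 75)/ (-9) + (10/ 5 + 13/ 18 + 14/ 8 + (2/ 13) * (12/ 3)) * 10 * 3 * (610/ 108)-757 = 32954693/ 105300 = 312.96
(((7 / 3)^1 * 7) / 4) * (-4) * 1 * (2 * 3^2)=-294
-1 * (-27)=27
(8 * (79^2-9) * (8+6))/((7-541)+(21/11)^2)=-84456064/64173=-1316.07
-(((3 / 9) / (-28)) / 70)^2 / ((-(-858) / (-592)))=37 / 1854052200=0.00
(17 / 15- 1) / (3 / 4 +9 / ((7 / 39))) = 56 / 21375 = 0.00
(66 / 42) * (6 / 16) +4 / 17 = 785 / 952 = 0.82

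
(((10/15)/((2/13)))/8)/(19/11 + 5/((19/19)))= 0.08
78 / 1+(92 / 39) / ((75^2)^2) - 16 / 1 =76507031342 / 1233984375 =62.00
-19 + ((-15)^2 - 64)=142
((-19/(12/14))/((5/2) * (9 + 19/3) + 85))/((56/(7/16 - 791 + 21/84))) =48051/18944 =2.54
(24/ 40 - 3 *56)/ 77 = -837/ 385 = -2.17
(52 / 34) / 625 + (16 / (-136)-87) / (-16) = 54473 / 10000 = 5.45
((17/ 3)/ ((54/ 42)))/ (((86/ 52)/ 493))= 1525342/ 1161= 1313.82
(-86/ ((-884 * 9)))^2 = 1849/ 15824484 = 0.00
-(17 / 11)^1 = -17 / 11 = -1.55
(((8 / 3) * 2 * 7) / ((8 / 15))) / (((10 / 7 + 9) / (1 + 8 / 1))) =4410 / 73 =60.41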